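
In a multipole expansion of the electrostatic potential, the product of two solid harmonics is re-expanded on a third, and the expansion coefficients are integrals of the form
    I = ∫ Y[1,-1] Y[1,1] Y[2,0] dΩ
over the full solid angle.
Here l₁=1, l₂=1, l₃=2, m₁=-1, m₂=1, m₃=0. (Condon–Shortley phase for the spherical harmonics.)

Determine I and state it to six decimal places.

0.126157

Rules hold: Σm=0, L=4 even, 0≤2≤2.
N = 3·3·5 = 45
Δ = 0!·2!·2!/5! = 1/30
Racah Σ t=0..0: t=0:+1/1 = 1/1
⇒ 3j(1 1 2; 0 0 0)² = 2/15, sgn +1
Racah Σ t=0..0: t=0:+1/4 = 1/4
⇒ 3j(1 1 2; -1 1 0)² = 1/30, sgn +1
4πI² = N·(3j₀)²·(3jₘ)² = 1/5
I = +1·√(0.2/4π) = 0.12615663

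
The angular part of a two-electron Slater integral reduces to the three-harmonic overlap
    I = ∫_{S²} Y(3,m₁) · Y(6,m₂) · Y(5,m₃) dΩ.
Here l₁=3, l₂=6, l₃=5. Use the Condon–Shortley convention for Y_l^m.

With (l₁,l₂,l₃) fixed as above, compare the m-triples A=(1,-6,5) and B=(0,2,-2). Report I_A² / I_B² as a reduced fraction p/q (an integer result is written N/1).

Shared (l₁,l₂,l₃)=(3,6,5): N and (l;000)² cancel in I_A²/I_B².
A: Δ = 4!·2!·8!/15! = 1/675675; Racah Σ t=0..0: t=0:+1/1935360 = 1/1935360; ⇒ 3j(3 6 5; 1 -6 5)² = 3/91, sgn +1
B: Δ = 4!·2!·8!/15! = 1/675675; Racah Σ t=1..3: t=1:−1/60480 t=2:+1/5760 t=3:−1/8640 = 1/24192; ⇒ 3j(3 6 5; 0 2 -2)² = 8/3003, sgn -1
I_A²/I_B² = (3/91)/(8/3003) = 99/8

99/8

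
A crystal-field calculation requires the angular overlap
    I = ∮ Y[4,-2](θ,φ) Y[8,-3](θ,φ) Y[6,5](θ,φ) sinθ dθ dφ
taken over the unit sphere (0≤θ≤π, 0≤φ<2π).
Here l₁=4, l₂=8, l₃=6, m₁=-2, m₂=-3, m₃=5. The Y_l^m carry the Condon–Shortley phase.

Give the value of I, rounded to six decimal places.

0.119359

m-sum 0 ✓  L=18 even ✓  4≤6≤12 ✓
Π(2lᵢ+1) = 9×17×13 = 1989
triangle coeff Δ(4,8,6) = 1/23279256
Σ_t [2,4]: t=2:+1/1658880 t=3:−1/518400 t=4:+1/1658880 = -1/1382400
(3j)²=504/46189 [(4 8 6; 0 0 0)], sign=-1
Σ_t [4,5]: t=4:+1/34836480 t=5:−1/435456000 = 23/870912000
(3j)²=5819/705432 [(4 8 6; -2 -3 5)], sign=-1
⇒ 4πI² = 14283/79781
I = (+1)√(14283/79781/(4π)) = 0.11935897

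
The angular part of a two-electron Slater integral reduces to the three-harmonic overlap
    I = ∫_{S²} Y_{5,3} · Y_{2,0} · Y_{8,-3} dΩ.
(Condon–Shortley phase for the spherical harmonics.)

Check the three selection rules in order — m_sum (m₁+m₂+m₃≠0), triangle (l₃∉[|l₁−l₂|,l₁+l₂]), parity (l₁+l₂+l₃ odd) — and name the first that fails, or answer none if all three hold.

m₁+m₂+m₃ = 3 + 0 − 3 = 0  ✓
triangle: |5−2|=3 ≤ l₃=8 ≤ 5+2=7  ✗
parity: l₁+l₂+l₃ = 15 is odd

triangle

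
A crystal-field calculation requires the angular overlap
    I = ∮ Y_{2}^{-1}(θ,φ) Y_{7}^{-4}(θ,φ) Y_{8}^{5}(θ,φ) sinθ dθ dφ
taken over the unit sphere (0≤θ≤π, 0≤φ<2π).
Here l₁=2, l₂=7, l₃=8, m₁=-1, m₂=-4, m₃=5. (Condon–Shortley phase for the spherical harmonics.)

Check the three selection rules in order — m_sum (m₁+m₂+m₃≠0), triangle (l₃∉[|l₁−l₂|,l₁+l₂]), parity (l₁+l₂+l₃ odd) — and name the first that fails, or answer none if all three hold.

parity

azimuthal sum: -1 − 4 + 5 = 0  ✓
5 ≤ 8 ≤ 9 (triangle on l)  ✓
L = 2 + 7 + 8 = 17 (odd)  ✗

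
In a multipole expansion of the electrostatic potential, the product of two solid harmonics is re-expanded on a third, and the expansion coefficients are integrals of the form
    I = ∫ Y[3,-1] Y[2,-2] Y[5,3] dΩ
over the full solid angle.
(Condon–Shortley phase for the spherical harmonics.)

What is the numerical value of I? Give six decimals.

-0.200476

m-sum 0 ✓  L=10 even ✓  1≤5≤5 ✓
Π(2lᵢ+1) = 7×5×11 = 385
triangle coeff Δ(3,2,5) = 1/2310
Σ_t [0,0]: t=0:+1/144 = 1/144
(3j)²=10/231 [(3 2 5; 0 0 0)], sign=-1
Σ_t [0,0]: t=0:+1/1152 = 1/1152
(3j)²=1/33 [(3 2 5; -1 -2 3)], sign=+1
⇒ 4πI² = 50/99
I = (-1)√(50/99/(4π)) = -0.20047604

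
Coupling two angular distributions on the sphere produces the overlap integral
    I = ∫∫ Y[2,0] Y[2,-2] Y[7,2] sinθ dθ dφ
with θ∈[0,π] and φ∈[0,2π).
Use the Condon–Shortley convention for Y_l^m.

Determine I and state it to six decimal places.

0.000000

l₃=7 ∉ [0,4] — triangle fails ⇒ I = 0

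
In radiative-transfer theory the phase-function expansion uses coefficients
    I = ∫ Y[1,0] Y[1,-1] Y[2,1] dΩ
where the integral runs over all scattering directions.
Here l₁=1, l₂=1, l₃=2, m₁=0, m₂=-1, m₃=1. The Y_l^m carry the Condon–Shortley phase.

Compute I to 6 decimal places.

-0.218510

Checks pass: Σm=0; 4 even; l₃=2∈[0,2].
(2·1+1)(2·1+1)(2·2+1) = 45
Δ: 0! 2! 2! / 5! → 1/30
sum: t=0:+1/1 = 1/1
3j²(1 1 2; 0 0 0) = Δ·Π!·Σ² = 2/15  (sign +1)
sum: t=0:+1/2 = 1/2
3j²(1 1 2; 0 -1 1) = Δ·Π!·Σ² = 1/10  (sign -1)
combine: 4πI² = 45·2/15·1/10 = 3/5
take √, sign -1: I = -0.21850969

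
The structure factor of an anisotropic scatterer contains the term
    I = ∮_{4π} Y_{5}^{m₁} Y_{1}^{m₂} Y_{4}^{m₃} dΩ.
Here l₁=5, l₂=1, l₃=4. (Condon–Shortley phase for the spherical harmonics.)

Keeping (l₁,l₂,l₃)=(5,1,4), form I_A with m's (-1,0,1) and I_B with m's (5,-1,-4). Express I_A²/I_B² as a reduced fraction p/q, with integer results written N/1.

Shared (l₁,l₂,l₃)=(5,1,4): N and (l;000)² cancel in I_A²/I_B².
A: Δ = 2!·8!·0!/11! = 1/495; Racah Σ t=1..1: t=1:−1/720 = -1/720; ⇒ 3j(5 1 4; -1 0 1)² = 8/165, sgn +1
B: Δ = 2!·8!·0!/11! = 1/495; Racah Σ t=0..0: t=0:+1/80640 = 1/80640; ⇒ 3j(5 1 4; 5 -1 -4)² = 1/11, sgn +1
I_A²/I_B² = (8/165)/(1/11) = 8/15

8/15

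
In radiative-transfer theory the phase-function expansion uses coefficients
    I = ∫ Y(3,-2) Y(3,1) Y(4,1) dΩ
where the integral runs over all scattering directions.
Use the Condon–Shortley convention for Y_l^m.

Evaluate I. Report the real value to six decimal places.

0.145070

Checks pass: Σm=0; 10 even; l₃=4∈[0,6].
(2·3+1)(2·3+1)(2·4+1) = 441
Δ: 2! 4! 4! / 11! → 1/34650
sum: t=0:+1/72 t=1:−1/16 t=2:+1/72 = -5/144
3j²(3 3 4; 0 0 0) = Δ·Π!·Σ² = 2/77  (sign -1)
sum: t=1:−1/144 t=2:+1/48 = 1/72
3j²(3 3 4; -2 1 1) = Δ·Π!·Σ² = 16/693  (sign -1)
combine: 4πI² = 441·2/77·16/693 = 32/121
take √, sign +1: I = 0.14506992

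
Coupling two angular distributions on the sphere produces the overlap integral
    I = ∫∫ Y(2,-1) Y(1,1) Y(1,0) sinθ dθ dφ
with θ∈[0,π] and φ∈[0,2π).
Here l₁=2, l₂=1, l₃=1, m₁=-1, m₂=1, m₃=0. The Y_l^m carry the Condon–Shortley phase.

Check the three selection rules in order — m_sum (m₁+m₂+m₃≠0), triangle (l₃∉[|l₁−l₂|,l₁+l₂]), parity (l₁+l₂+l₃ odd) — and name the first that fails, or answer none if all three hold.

Σmᵢ = 0  ✓
l₃∈[|l₁−l₂|,l₁+l₂]=[1,3], have l₃=1  ✓
Σlᵢ = 4 ⇒ even  ✓

none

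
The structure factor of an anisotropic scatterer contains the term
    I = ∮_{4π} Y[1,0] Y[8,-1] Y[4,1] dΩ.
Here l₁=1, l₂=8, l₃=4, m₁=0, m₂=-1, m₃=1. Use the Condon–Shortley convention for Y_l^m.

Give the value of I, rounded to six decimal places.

triangle: need 7≤l₃≤9, have 4; I=0

0.000000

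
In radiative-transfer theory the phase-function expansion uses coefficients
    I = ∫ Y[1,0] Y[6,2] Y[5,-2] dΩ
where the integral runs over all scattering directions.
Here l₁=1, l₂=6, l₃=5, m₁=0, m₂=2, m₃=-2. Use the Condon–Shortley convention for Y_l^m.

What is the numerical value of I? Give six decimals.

Checks pass: Σm=0; 12 even; l₃=5∈[5,7].
(2·1+1)(2·6+1)(2·5+1) = 429
Δ: 2! 0! 10! / 13! → 1/858
sum: t=1:−1/14400 = -1/14400
3j²(1 6 5; 0 0 0) = Δ·Π!·Σ² = 6/143  (sign +1)
sum: t=1:−1/30240 = -1/30240
3j²(1 6 5; 0 2 -2) = Δ·Π!·Σ² = 16/429  (sign +1)
combine: 4πI² = 429·6/143·16/429 = 96/143
take √, sign +1: I = 0.23113338

0.231133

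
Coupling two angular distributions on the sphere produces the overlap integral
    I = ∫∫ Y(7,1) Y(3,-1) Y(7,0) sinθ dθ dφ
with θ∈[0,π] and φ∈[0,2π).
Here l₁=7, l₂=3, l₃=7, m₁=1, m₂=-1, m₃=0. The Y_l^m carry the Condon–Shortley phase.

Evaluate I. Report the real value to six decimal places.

0.000000

l₁+l₂+l₃=17 is odd: 3j(l;000)=0 ⇒ I=0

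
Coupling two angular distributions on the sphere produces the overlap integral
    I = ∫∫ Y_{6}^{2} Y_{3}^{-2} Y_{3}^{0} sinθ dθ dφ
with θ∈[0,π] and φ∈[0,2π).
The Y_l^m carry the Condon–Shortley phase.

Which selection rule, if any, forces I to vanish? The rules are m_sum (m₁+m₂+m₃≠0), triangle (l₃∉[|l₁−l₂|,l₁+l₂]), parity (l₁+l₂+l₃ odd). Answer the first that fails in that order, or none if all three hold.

none

Σmᵢ = 0  ✓
l₃∈[|l₁−l₂|,l₁+l₂]=[3,9], have l₃=3  ✓
Σlᵢ = 12 ⇒ even  ✓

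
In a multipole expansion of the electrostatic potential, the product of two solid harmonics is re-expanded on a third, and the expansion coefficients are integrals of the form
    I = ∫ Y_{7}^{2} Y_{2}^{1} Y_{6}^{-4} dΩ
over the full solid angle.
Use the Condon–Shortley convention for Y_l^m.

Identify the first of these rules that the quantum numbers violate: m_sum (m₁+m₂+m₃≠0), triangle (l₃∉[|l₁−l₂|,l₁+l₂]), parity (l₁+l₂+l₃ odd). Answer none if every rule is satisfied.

m_sum

Σmᵢ = -1  ✗
l₃∈[|l₁−l₂|,l₁+l₂]=[5,9], have l₃=6
Σlᵢ = 15 ⇒ odd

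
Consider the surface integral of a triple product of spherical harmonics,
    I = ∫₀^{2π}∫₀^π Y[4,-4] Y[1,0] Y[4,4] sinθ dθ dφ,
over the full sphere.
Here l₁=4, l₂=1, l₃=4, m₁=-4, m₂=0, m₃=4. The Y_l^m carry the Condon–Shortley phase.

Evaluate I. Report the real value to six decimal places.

Σlᵢ=9 odd — θ-integrand is odd under cosθ→−cosθ; I=0

0.000000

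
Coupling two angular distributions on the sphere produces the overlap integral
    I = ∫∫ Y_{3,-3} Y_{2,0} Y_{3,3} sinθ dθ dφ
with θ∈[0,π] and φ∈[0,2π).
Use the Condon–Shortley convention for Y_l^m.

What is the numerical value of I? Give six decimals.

0.210261

m-sum 0 ✓  L=8 even ✓  1≤3≤5 ✓
Π(2lᵢ+1) = 7×5×7 = 245
triangle coeff Δ(3,2,3) = 1/3780
Σ_t [0,2]: t=0:+1/24 t=1:−1/4 t=2:+1/24 = -1/6
(3j)²=4/105 [(3 2 3; 0 0 0)], sign=+1
Σ_t [2,2]: t=2:+1/96 = 1/96
(3j)²=5/84 [(3 2 3; -3 0 3)], sign=+1
⇒ 4πI² = 5/9
I = (+1)√(5/9/(4π)) = 0.21026104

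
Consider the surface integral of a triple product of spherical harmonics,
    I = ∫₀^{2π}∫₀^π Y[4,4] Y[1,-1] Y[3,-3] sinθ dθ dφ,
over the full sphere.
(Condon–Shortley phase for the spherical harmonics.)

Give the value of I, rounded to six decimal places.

0.325735

Checks pass: Σm=0; 8 even; l₃=3∈[3,5].
(2·4+1)(2·1+1)(2·3+1) = 189
Δ: 2! 6! 0! / 9! → 1/252
sum: t=1:−1/36 = -1/36
3j²(4 1 3; 0 0 0) = Δ·Π!·Σ² = 4/63  (sign +1)
sum: t=0:+1/1440 = 1/1440
3j²(4 1 3; 4 -1 -3) = Δ·Π!·Σ² = 1/9  (sign +1)
combine: 4πI² = 189·4/63·1/9 = 4/3
take √, sign +1: I = 0.32573501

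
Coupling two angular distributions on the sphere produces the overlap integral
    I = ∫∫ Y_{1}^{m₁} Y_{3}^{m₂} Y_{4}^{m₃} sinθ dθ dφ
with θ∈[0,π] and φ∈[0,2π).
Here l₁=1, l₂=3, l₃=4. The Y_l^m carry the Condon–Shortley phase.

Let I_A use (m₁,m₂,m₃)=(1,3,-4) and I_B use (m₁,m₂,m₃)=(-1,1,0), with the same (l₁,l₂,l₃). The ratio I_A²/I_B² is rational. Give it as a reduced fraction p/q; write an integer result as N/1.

14/3

Shared (l₁,l₂,l₃)=(1,3,4): N and (l;000)² cancel in I_A²/I_B².
A: Δ = 0!·2!·6!/9! = 1/252; Racah Σ t=0..0: t=0:+1/1440 = 1/1440; ⇒ 3j(1 3 4; 1 3 -4)² = 1/9, sgn +1
B: Δ = 0!·2!·6!/9! = 1/252; Racah Σ t=0..0: t=0:+1/96 = 1/96; ⇒ 3j(1 3 4; -1 1 0)² = 1/42, sgn +1
I_A²/I_B² = (1/9)/(1/42) = 14/3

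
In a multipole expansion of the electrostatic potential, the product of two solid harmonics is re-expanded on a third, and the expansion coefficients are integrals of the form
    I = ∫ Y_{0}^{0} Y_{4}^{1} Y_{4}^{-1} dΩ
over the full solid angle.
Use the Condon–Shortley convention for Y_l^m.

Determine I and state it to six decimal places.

Rules hold: Σm=0, L=8 even, 4≤4≤4.
N = 1·9·9 = 81
Δ = 0!·0!·8!/9! = 1/9
Racah Σ t=0..0: t=0:+1/576 = 1/576
⇒ 3j(0 4 4; 0 0 0)² = 1/9, sgn +1
Racah Σ t=0..0: t=0:+1/720 = 1/720
⇒ 3j(0 4 4; 0 1 -1)² = 1/9, sgn -1
4πI² = N·(3j₀)²·(3jₘ)² = 1/1
I = -1·√(1/4π) = -0.28209479

-0.282095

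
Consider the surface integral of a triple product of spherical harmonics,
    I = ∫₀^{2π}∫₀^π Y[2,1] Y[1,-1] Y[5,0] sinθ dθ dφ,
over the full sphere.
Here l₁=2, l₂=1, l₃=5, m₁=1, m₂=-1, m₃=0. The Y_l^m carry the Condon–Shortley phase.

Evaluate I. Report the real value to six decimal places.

|2−1|≤5≤2+1 violated ⇒ I = 0

0.000000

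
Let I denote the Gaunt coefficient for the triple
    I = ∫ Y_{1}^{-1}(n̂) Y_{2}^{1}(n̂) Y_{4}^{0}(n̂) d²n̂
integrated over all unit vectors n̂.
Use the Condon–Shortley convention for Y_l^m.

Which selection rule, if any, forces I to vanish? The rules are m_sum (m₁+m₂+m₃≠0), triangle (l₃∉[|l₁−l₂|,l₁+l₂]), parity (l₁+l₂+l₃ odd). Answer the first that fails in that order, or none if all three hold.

triangle

Σmᵢ = 0  ✓
l₃∈[|l₁−l₂|,l₁+l₂]=[1,3], have l₃=4  ✗
Σlᵢ = 7 ⇒ odd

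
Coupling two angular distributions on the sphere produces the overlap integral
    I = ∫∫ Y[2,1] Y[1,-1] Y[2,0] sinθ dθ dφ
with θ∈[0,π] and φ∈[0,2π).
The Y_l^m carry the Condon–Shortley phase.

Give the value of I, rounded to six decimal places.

0.000000

l₁+l₂+l₃=5 is odd: 3j(l;000)=0 ⇒ I=0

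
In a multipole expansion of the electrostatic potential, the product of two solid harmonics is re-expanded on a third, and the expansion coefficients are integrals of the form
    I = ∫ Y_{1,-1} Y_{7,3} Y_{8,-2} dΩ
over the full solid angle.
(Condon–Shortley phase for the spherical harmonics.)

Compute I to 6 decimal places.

0.118504

m-sum 0 ✓  L=16 even ✓  6≤8≤8 ✓
Π(2lᵢ+1) = 3×15×17 = 765
triangle coeff Δ(1,7,8) = 1/2040
Σ_t [0,0]: t=0:+1/25401600 = 1/25401600
(3j)²=8/255 [(1 7 8; 0 0 0)], sign=+1
Σ_t [0,0]: t=0:+1/174182400 = 1/174182400
(3j)²=1/136 [(1 7 8; -1 3 -2)], sign=+1
⇒ 4πI² = 3/17
I = (+1)√(3/17/(4π)) = 0.11850352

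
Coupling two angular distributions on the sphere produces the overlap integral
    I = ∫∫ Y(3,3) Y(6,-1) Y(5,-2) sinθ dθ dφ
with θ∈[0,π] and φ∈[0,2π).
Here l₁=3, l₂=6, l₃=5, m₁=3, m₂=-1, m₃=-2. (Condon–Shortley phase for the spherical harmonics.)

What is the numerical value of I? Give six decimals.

0.145631

Rules hold: Σm=0, L=14 even, 3≤5≤9.
N = 7·13·11 = 1001
Δ = 4!·2!·8!/15! = 1/675675
Racah Σ t=1..3: t=1:−1/8640 t=2:+1/2304 t=3:−1/8640 = 7/34560
⇒ 3j(3 6 5; 0 0 0)² = 7/429, sgn -1
Racah Σ t=0..0: t=0:+1/34560 = 1/34560
⇒ 3j(3 6 5; 3 -1 -2)² = 7/429, sgn -1
4πI² = N·(3j₀)²·(3jₘ)² = 343/1287
I = +1·√(0.266511/4π) = 0.14563067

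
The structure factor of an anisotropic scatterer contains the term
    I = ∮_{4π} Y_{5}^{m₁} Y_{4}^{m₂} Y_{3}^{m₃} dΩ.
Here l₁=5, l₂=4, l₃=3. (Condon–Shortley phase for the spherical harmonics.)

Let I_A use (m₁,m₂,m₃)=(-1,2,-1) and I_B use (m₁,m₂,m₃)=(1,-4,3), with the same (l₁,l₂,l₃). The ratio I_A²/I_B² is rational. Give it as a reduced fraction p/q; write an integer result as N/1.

l's match ⇒ only the (l;m) 3-j factors differ between A and B.
A: triangle coeff Δ(5,4,3) = 1/180180; Σ_t [4,6]: t=4:+1/384 t=5:−1/720 t=6:+1/34560 = 43/34560; (3j)²=1849/180180 [(5 4 3; -1 2 -1)], sign=+1
B: triangle coeff Δ(5,4,3) = 1/180180; Σ_t [0,0]: t=0:+1/34560 = 1/34560; (3j)²=1/429 [(5 4 3; 1 -4 3)], sign=+1
I_A²/I_B² = (1849/180180)/(1/429) = 1849/420

1849/420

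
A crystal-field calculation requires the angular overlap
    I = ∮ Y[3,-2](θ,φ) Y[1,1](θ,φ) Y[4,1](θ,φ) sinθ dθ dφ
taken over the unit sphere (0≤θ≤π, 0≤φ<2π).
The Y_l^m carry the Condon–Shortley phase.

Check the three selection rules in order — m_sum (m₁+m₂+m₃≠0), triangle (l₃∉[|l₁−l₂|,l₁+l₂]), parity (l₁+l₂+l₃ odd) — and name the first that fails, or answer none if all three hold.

none

m₁+m₂+m₃ = -2 + 1 + 1 = 0  ✓
triangle: |3−1|=2 ≤ l₃=4 ≤ 3+1=4  ✓
parity: l₁+l₂+l₃ = 8 is even  ✓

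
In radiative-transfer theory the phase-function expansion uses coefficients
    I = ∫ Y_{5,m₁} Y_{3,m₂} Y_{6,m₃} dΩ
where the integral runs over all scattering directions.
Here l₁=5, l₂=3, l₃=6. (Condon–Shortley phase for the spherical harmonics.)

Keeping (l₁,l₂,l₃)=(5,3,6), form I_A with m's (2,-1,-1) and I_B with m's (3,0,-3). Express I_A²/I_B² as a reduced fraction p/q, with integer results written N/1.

5/1

l's match ⇒ only the (l;m) 3-j factors differ between A and B.
A: triangle coeff Δ(5,3,6) = 1/675675; Σ_t [0,2]: t=0:+1/5760 t=1:−1/8640 t=2:+1/241920 = 1/16128; (3j)²=5/1001 [(5 3 6; 2 -1 -1)], sign=-1
B: triangle coeff Δ(5,3,6) = 1/675675; Σ_t [0,2]: t=0:+1/17280 t=1:−1/20160 t=2:+1/483840 = 1/96768; (3j)²=1/1001 [(5 3 6; 3 0 -3)], sign=-1
I_A²/I_B² = (5/1001)/(1/1001) = 5/1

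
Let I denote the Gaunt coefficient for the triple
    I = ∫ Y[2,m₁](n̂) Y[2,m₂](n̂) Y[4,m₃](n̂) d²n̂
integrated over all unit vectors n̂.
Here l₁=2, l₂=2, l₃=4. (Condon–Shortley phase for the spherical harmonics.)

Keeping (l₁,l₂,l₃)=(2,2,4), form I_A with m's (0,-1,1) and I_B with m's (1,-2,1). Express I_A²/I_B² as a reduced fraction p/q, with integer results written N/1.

l's match ⇒ only the (l;m) 3-j factors differ between A and B.
A: triangle coeff Δ(2,2,4) = 1/630; Σ_t [0,0]: t=0:+1/24 = 1/24; (3j)²=1/21 [(2 2 4; 0 -1 1)], sign=-1
B: triangle coeff Δ(2,2,4) = 1/630; Σ_t [0,0]: t=0:+1/144 = 1/144; (3j)²=1/126 [(2 2 4; 1 -2 1)], sign=-1
I_A²/I_B² = (1/21)/(1/126) = 6/1

6/1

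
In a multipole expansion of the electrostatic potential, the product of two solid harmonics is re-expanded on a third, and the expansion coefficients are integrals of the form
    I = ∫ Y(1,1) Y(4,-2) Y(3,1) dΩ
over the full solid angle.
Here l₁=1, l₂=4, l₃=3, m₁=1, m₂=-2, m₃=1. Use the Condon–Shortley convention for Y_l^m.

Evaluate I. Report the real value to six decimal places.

0.238414

m-sum 0 ✓  L=8 even ✓  3≤3≤5 ✓
Π(2lᵢ+1) = 3×9×7 = 189
triangle coeff Δ(1,4,3) = 1/252
Σ_t [1,1]: t=1:−1/36 = -1/36
(3j)²=4/63 [(1 4 3; 0 0 0)], sign=+1
Σ_t [0,0]: t=0:+1/96 = 1/96
(3j)²=5/84 [(1 4 3; 1 -2 1)], sign=+1
⇒ 4πI² = 5/7
I = (+1)√(5/7/(4π)) = 0.23841361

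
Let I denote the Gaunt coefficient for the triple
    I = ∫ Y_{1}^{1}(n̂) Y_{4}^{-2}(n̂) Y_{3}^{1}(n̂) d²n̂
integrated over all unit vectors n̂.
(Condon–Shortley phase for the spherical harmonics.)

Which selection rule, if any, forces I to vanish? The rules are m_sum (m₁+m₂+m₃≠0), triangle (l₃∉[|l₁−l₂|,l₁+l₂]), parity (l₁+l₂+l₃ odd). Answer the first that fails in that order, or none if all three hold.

none

m₁+m₂+m₃ = 1 − 2 + 1 = 0  ✓
triangle: |1−4|=3 ≤ l₃=3 ≤ 1+4=5  ✓
parity: l₁+l₂+l₃ = 8 is even  ✓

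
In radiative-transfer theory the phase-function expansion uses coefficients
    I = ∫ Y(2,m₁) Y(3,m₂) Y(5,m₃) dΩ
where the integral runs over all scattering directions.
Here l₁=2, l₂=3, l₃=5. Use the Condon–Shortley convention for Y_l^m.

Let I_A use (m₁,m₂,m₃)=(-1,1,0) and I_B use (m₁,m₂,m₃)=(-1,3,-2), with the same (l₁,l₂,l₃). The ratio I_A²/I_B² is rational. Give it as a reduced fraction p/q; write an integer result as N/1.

Shared (l₁,l₂,l₃)=(2,3,5): N and (l;000)² cancel in I_A²/I_B².
A: Δ = 0!·4!·6!/11! = 1/2310; Racah Σ t=0..0: t=0:+1/288 = 1/288; ⇒ 3j(2 3 5; -1 1 0)² = 5/231, sgn -1
B: Δ = 0!·4!·6!/11! = 1/2310; Racah Σ t=0..0: t=0:+1/4320 = 1/4320; ⇒ 3j(2 3 5; -1 3 -2)² = 1/330, sgn -1
I_A²/I_B² = (5/231)/(1/330) = 50/7

50/7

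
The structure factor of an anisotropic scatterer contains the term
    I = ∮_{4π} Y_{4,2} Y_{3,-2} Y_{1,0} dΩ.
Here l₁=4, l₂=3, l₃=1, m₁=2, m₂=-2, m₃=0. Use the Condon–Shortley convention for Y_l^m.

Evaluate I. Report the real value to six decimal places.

0.213244

m-sum 0 ✓  L=8 even ✓  1≤1≤7 ✓
Π(2lᵢ+1) = 9×7×3 = 189
triangle coeff Δ(4,3,1) = 1/252
Σ_t [3,3]: t=3:−1/36 = -1/36
(3j)²=4/63 [(4 3 1; 0 0 0)], sign=+1
Σ_t [1,1]: t=1:−1/120 = -1/120
(3j)²=1/21 [(4 3 1; 2 -2 0)], sign=+1
⇒ 4πI² = 4/7
I = (+1)√(4/7/(4π)) = 0.21324362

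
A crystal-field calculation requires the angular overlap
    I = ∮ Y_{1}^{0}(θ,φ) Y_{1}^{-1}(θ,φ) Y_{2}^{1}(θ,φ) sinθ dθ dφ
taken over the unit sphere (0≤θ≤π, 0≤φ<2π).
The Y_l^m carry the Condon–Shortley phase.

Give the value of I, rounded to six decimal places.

-0.218510

Checks pass: Σm=0; 4 even; l₃=2∈[0,2].
(2·1+1)(2·1+1)(2·2+1) = 45
Δ: 0! 2! 2! / 5! → 1/30
sum: t=0:+1/1 = 1/1
3j²(1 1 2; 0 0 0) = Δ·Π!·Σ² = 2/15  (sign +1)
sum: t=0:+1/2 = 1/2
3j²(1 1 2; 0 -1 1) = Δ·Π!·Σ² = 1/10  (sign -1)
combine: 4πI² = 45·2/15·1/10 = 3/5
take √, sign -1: I = -0.21850969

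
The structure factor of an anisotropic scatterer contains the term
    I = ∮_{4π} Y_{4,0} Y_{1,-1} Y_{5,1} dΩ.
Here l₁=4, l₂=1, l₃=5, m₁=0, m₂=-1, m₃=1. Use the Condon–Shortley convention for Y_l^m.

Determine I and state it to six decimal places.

Rules hold: Σm=0, L=10 even, 3≤5≤5.
N = 9·3·11 = 297
Δ = 0!·8!·2!/11! = 1/495
Racah Σ t=0..0: t=0:+1/576 = 1/576
⇒ 3j(4 1 5; 0 0 0)² = 5/99, sgn -1
Racah Σ t=0..0: t=0:+1/1152 = 1/1152
⇒ 3j(4 1 5; 0 -1 1)² = 1/33, sgn +1
4πI² = N·(3j₀)²·(3jₘ)² = 5/11
I = -1·√(0.454545/4π) = -0.19018827

-0.190188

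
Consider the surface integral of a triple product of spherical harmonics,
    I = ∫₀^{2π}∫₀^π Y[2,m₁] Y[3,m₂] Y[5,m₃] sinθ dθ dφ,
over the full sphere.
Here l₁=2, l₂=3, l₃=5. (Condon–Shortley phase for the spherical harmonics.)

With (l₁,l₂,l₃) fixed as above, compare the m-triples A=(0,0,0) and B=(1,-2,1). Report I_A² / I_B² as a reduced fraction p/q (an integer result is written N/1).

25/6

Shared (l₁,l₂,l₃)=(2,3,5): N and (l;000)² cancel in I_A²/I_B².
A: Δ = 0!·4!·6!/11! = 1/2310; Racah Σ t=0..0: t=0:+1/144 = 1/144; ⇒ 3j(2 3 5; 0 0 0)² = 10/231, sgn -1
B: Δ = 0!·4!·6!/11! = 1/2310; Racah Σ t=0..0: t=0:+1/720 = 1/720; ⇒ 3j(2 3 5; 1 -2 1)² = 4/385, sgn +1
I_A²/I_B² = (10/231)/(4/385) = 25/6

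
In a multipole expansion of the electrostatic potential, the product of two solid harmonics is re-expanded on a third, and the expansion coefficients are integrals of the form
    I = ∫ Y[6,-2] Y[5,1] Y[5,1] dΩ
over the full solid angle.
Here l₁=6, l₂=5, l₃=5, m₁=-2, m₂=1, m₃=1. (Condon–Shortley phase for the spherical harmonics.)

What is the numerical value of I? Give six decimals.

Checks pass: Σm=0; 16 even; l₃=5∈[1,11].
(2·6+1)(2·5+1)(2·5+1) = 1573
Δ: 6! 6! 4! / 17! → 1/28588560
sum: t=1:−1/345600 t=2:+1/13824 t=3:−1/5184 t=4:+1/13824 t=5:−1/345600 = -7/129600
3j²(6 5 5; 0 0 0) = Δ·Π!·Σ² = 80/7293  (sign +1)
sum: t=2:+1/829440 t=3:−1/25920 t=4:+1/9216 t=5:−1/25920 t=6:+1/829440 = 7/207360
3j²(6 5 5; -2 1 1) = Δ·Π!·Σ² = 28/2431  (sign +1)
combine: 4πI² = 1573·80/7293·28/2431 = 2240/11271
take √, sign +1: I = 0.12575865

0.125759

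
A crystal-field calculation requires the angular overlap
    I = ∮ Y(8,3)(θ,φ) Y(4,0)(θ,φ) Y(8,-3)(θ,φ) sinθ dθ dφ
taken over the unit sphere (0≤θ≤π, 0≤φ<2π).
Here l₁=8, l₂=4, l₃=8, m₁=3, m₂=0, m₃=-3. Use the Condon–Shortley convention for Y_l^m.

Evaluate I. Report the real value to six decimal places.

0.010279

m-sum 0 ✓  L=20 even ✓  4≤8≤12 ✓
Π(2lᵢ+1) = 17×9×17 = 2601
triangle coeff Δ(8,4,8) = 1/185175900
Σ_t [0,4]: t=0:+1/557383680 t=1:−1/21772800 t=2:+1/8294400 t=3:−1/21772800 t=4:+1/557383680 = 1/30965760
(3j)²=36/4199 [(8 4 8; 0 0 0)], sign=+1
Σ_t [0,4]: t=0:+1/348364800 t=1:−1/34836480 t=2:+1/34836480 t=3:−1/261273600 t=4:+1/22992076800 = -1/1094860800
(3j)²=1/16796 [(8 4 8; 3 0 -3)], sign=+1
⇒ 4πI² = 81/61009
I = (+1)√(81/61009/(4π)) = 0.01027876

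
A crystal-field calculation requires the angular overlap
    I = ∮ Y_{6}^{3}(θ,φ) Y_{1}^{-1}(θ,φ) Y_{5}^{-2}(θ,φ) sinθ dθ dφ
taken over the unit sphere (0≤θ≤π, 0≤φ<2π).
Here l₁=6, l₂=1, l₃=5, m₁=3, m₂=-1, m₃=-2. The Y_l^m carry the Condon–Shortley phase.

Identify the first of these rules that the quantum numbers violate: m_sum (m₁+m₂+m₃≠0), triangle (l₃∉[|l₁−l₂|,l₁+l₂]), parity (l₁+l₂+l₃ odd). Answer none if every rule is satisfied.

none

m₁+m₂+m₃ = 3 − 1 − 2 = 0  ✓
triangle: |6−1|=5 ≤ l₃=5 ≤ 6+1=7  ✓
parity: l₁+l₂+l₃ = 12 is even  ✓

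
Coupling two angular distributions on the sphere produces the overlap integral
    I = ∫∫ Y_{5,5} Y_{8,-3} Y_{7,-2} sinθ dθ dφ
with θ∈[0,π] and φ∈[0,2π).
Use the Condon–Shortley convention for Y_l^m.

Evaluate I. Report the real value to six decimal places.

m-sum 0 ✓  L=20 even ✓  3≤7≤13 ✓
Π(2lᵢ+1) = 11×17×15 = 2805
triangle coeff Δ(5,8,7) = 1/814773960
Σ_t [1,5]: t=1:−1/87091200 t=2:+1/4976640 t=3:−1/2073600 t=4:+1/4976640 t=5:−1/87091200 = -1/9676800
(3j)²=360/46189 [(5 8 7; 0 0 0)], sign=+1
Σ_t [0,0]: t=0:+1/248832000 = 1/248832000
(3j)²=63/4199 [(5 8 7; 5 -3 -2)], sign=-1
⇒ 4πI² = 340200/1037153
I = (-1)√(340200/1037153/(4π)) = -0.16156259

-0.161563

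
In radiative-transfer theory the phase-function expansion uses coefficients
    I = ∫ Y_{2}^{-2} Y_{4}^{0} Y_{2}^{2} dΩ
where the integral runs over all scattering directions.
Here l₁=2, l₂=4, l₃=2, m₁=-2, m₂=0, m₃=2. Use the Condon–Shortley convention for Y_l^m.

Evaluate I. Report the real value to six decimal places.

0.040299

m-sum 0 ✓  L=8 even ✓  2≤2≤6 ✓
Π(2lᵢ+1) = 5×9×5 = 225
triangle coeff Δ(2,4,2) = 1/630
Σ_t [2,2]: t=2:+1/16 = 1/16
(3j)²=2/35 [(2 4 2; 0 0 0)], sign=+1
Σ_t [4,4]: t=4:+1/576 = 1/576
(3j)²=1/630 [(2 4 2; -2 0 2)], sign=+1
⇒ 4πI² = 1/49
I = (+1)√(1/49/(4π)) = 0.04029926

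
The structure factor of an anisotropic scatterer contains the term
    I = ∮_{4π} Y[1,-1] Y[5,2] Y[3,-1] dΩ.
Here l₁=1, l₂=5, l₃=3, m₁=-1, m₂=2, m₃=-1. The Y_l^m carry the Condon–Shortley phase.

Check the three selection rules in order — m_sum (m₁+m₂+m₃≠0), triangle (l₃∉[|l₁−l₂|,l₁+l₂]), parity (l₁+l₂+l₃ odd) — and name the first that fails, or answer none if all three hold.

Σmᵢ = 0  ✓
l₃∈[|l₁−l₂|,l₁+l₂]=[4,6], have l₃=3  ✗
Σlᵢ = 9 ⇒ odd

triangle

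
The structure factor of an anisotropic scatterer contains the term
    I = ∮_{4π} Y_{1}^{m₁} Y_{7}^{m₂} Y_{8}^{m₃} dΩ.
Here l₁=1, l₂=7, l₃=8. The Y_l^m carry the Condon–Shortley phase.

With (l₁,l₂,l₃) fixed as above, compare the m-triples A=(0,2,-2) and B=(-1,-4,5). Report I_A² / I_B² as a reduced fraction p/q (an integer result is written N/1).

10/13

Shared (l₁,l₂,l₃)=(1,7,8): N and (l;000)² cancel in I_A²/I_B².
A: Δ = 0!·2!·14!/17! = 1/2040; Racah Σ t=0..0: t=0:+1/43545600 = 1/43545600; ⇒ 3j(1 7 8; 0 2 -2)² = 1/34, sgn +1
B: Δ = 0!·2!·14!/17! = 1/2040; Racah Σ t=0..0: t=0:+1/479001600 = 1/479001600; ⇒ 3j(1 7 8; -1 -4 5)² = 13/340, sgn -1
I_A²/I_B² = (1/34)/(13/340) = 10/13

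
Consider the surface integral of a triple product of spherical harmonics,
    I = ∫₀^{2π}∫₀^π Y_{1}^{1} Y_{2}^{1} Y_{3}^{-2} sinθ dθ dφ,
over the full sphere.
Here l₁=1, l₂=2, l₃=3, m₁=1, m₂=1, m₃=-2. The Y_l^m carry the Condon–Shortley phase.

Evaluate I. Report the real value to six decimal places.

0.261169

m-sum 0 ✓  L=6 even ✓  1≤3≤3 ✓
Π(2lᵢ+1) = 3×5×7 = 105
triangle coeff Δ(1,2,3) = 1/105
Σ_t [0,0]: t=0:+1/4 = 1/4
(3j)²=3/35 [(1 2 3; 0 0 0)], sign=-1
Σ_t [0,0]: t=0:+1/12 = 1/12
(3j)²=2/21 [(1 2 3; 1 1 -2)], sign=-1
⇒ 4πI² = 6/7
I = (+1)√(6/7/(4π)) = 0.26116903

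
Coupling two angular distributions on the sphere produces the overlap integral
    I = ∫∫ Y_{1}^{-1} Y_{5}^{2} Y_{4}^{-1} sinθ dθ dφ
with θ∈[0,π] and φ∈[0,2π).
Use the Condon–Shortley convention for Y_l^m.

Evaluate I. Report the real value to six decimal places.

0.225034

m-sum 0 ✓  L=10 even ✓  4≤4≤6 ✓
Π(2lᵢ+1) = 3×11×9 = 297
triangle coeff Δ(1,5,4) = 1/495
Σ_t [1,1]: t=1:−1/576 = -1/576
(3j)²=5/99 [(1 5 4; 0 0 0)], sign=-1
Σ_t [2,2]: t=2:+1/1440 = 1/1440
(3j)²=7/165 [(1 5 4; -1 2 -1)], sign=-1
⇒ 4πI² = 7/11
I = (+1)√(7/11/(4π)) = 0.22503380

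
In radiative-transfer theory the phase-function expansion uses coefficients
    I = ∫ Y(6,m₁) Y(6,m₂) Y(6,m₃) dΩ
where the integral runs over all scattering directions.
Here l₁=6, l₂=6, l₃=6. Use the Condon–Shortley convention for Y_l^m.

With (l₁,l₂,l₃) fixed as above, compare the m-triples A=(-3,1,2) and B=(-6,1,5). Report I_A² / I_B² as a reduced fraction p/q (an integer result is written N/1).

l's match ⇒ only the (l;m) 3-j factors differ between A and B.
A: triangle coeff Δ(6,6,6) = 1/325909584; Σ_t [3,6]: t=3:−1/1244160 t=4:+1/207360 t=5:−1/276480 t=6:+1/3110400 = 1/1382400; (3j)²=189/92378 [(6 6 6; -3 1 2)], sign=+1
B: triangle coeff Δ(6,6,6) = 1/325909584; Σ_t [6,6]: t=6:+1/62208000 = 1/62208000; (3j)²=77/8398 [(6 6 6; -6 1 5)], sign=-1
I_A²/I_B² = (189/92378)/(77/8398) = 27/121

27/121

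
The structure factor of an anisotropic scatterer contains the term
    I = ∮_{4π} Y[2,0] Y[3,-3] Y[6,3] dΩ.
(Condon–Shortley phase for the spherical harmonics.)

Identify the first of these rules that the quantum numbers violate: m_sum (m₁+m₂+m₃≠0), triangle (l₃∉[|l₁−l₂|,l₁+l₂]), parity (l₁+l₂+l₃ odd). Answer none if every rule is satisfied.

triangle

m₁+m₂+m₃ = 0 − 3 + 3 = 0  ✓
triangle: |2−3|=1 ≤ l₃=6 ≤ 2+3=5  ✗
parity: l₁+l₂+l₃ = 11 is odd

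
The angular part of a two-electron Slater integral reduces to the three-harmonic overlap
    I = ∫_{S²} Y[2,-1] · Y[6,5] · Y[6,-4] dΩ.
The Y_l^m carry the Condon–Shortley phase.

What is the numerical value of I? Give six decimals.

Checks pass: Σm=0; 14 even; l₃=6∈[4,8].
(2·2+1)(2·6+1)(2·6+1) = 845
Δ: 2! 2! 10! / 15! → 1/90090
sum: t=0:+1/69120 t=1:−1/14400 t=2:+1/69120 = -7/172800
3j²(2 6 6; 0 0 0) = Δ·Π!·Σ² = 14/715  (sign -1)
sum: t=1:−1/7257600 t=2:+1/725760 = 1/806400
3j²(2 6 6; -1 5 -4) = Δ·Π!·Σ² = 27/910  (sign +1)
combine: 4πI² = 845·14/715·27/910 = 27/55
take √, sign -1: I = -0.19764945

-0.197649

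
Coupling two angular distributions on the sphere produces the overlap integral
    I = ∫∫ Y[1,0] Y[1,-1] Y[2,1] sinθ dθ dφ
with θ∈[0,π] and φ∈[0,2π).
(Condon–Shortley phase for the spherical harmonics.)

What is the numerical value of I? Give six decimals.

-0.218510

Checks pass: Σm=0; 4 even; l₃=2∈[0,2].
(2·1+1)(2·1+1)(2·2+1) = 45
Δ: 0! 2! 2! / 5! → 1/30
sum: t=0:+1/1 = 1/1
3j²(1 1 2; 0 0 0) = Δ·Π!·Σ² = 2/15  (sign +1)
sum: t=0:+1/2 = 1/2
3j²(1 1 2; 0 -1 1) = Δ·Π!·Σ² = 1/10  (sign -1)
combine: 4πI² = 45·2/15·1/10 = 3/5
take √, sign -1: I = -0.21850969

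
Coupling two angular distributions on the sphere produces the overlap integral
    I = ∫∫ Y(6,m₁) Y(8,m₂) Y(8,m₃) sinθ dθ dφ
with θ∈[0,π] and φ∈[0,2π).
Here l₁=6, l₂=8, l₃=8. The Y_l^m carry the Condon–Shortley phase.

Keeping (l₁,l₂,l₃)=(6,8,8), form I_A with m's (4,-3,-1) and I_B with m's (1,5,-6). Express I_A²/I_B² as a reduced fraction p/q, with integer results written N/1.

Shared (l₁,l₂,l₃)=(6,8,8): N and (l;000)² cancel in I_A²/I_B².
A: Δ = 6!·6!·10!/23! = 1/13742520792; Racah Σ t=0..2: t=0:+1/497664000 t=1:−1/248832000 t=2:+1/1045094400 = -11/10450944000; ⇒ 3j(6 8 8; 4 -3 -1)² = 495/96577, sgn +1
B: Δ = 6!·6!·10!/23! = 1/13742520792; Racah Σ t=3..5: t=3:−1/6270566400 t=4:+1/2090188800 t=5:−1/6967296000 = 11/62705664000; ⇒ 3j(6 8 8; 1 5 -6)² = 1573/178296, sgn +1
I_A²/I_B² = (495/96577)/(1573/178296) = 1080/1859

1080/1859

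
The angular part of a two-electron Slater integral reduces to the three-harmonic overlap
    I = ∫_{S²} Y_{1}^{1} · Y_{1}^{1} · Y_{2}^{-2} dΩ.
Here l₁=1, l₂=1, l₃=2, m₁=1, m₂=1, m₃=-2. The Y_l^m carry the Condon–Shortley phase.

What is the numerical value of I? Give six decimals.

0.309019

Rules hold: Σm=0, L=4 even, 0≤2≤2.
N = 3·3·5 = 45
Δ = 0!·2!·2!/5! = 1/30
Racah Σ t=0..0: t=0:+1/1 = 1/1
⇒ 3j(1 1 2; 0 0 0)² = 2/15, sgn +1
Racah Σ t=0..0: t=0:+1/4 = 1/4
⇒ 3j(1 1 2; 1 1 -2)² = 1/5, sgn +1
4πI² = N·(3j₀)²·(3jₘ)² = 6/5
I = +1·√(1.2/4π) = 0.30901936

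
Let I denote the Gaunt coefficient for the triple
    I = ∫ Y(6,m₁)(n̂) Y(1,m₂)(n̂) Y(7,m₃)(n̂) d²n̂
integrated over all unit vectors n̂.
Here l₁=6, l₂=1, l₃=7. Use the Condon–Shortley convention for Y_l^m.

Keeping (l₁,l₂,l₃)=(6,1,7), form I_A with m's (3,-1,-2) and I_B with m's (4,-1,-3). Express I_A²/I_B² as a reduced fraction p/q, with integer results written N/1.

5/3

Same 6,1,7: normalisation and zero-m 3j drop out of the ratio.
A: Δ: 0! 12! 2! / 15! → 1/1365; sum: t=0:+1/4354560 = 1/4354560; 3j²(6 1 7; 3 -1 -2) = Δ·Π!·Σ² = 2/273  (sign -1)
B: Δ: 0! 12! 2! / 15! → 1/1365; sum: t=0:+1/14515200 = 1/14515200; 3j²(6 1 7; 4 -1 -3) = Δ·Π!·Σ² = 2/455  (sign +1)
I_A²/I_B² = (2/273)/(2/455) = 5/3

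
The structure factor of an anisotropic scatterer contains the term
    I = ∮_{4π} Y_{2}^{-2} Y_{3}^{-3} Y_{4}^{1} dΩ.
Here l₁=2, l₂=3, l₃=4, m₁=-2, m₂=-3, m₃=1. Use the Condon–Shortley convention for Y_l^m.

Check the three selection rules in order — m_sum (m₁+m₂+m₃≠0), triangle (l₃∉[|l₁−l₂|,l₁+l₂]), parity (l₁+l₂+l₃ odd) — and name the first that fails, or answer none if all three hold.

Σmᵢ = -4  ✗
l₃∈[|l₁−l₂|,l₁+l₂]=[1,5], have l₃=4
Σlᵢ = 9 ⇒ odd

m_sum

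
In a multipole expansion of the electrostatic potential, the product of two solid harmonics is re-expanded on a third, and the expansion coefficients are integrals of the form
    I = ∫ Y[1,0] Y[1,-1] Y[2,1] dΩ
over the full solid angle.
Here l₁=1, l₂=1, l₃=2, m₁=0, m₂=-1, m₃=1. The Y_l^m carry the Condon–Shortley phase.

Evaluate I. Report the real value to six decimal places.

Rules hold: Σm=0, L=4 even, 0≤2≤2.
N = 3·3·5 = 45
Δ = 0!·2!·2!/5! = 1/30
Racah Σ t=0..0: t=0:+1/1 = 1/1
⇒ 3j(1 1 2; 0 0 0)² = 2/15, sgn +1
Racah Σ t=0..0: t=0:+1/2 = 1/2
⇒ 3j(1 1 2; 0 -1 1)² = 1/10, sgn -1
4πI² = N·(3j₀)²·(3jₘ)² = 3/5
I = -1·√(0.6/4π) = -0.21850969

-0.218510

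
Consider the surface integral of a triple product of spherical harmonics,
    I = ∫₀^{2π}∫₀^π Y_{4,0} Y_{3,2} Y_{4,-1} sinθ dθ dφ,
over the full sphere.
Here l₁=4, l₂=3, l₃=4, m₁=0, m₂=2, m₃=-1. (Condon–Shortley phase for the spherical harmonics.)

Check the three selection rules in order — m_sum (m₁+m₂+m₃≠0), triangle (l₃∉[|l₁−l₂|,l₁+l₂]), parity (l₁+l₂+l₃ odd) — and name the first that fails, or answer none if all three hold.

Σmᵢ = 1  ✗
l₃∈[|l₁−l₂|,l₁+l₂]=[1,7], have l₃=4
Σlᵢ = 11 ⇒ odd

m_sum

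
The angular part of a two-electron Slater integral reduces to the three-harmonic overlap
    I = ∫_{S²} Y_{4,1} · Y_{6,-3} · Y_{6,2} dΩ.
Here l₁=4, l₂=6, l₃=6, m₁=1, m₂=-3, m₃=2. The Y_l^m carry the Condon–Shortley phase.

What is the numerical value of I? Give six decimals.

-0.131554

Rules hold: Σm=0, L=16 even, 2≤6≤10.
N = 9·13·13 = 1521
Δ = 4!·4!·8!/17! = 1/15315300
Racah Σ t=0..4: t=0:+1/829440 t=1:−1/25920 t=2:+1/9216 t=3:−1/25920 t=4:+1/829440 = 7/207360
⇒ 3j(4 6 6; 0 0 0)² = 28/2431, sgn +1
Racah Σ t=0..3: t=0:+1/103680 t=1:−1/34560 t=2:+1/120960 t=3:−1/5806080 = -13/1161216
⇒ 3j(4 6 6; 1 -3 2)² = 65/5236, sgn -1
4πI² = N·(3j₀)²·(3jₘ)² = 7605/34969
I = -1·√(0.217478/4π) = -0.13155370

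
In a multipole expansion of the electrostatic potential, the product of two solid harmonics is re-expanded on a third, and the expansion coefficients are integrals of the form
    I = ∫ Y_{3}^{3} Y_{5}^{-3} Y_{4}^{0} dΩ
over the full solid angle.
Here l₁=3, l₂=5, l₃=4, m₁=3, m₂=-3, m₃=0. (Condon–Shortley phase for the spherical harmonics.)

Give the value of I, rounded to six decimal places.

0.196280

Rules hold: Σm=0, L=12 even, 2≤4≤8.
N = 7·11·9 = 693
Δ = 4!·2!·6!/13! = 1/180180
Racah Σ t=1..3: t=1:−1/576 t=2:+1/144 t=3:−1/576 = 1/288
⇒ 3j(3 5 4; 0 0 0)² = 20/1001, sgn +1
Racah Σ t=0..0: t=0:+1/2304 = 1/2304
⇒ 3j(3 5 4; 3 -3 0)² = 5/143, sgn +1
4πI² = N·(3j₀)²·(3jₘ)² = 900/1859
I = +1·√(0.484131/4π) = 0.19628026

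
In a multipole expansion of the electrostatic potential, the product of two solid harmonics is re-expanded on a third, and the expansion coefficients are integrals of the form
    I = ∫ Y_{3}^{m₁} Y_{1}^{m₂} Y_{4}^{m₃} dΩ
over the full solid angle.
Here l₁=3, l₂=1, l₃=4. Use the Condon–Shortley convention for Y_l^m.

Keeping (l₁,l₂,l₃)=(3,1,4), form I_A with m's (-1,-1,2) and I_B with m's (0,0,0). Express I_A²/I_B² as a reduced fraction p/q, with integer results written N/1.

l's match ⇒ only the (l;m) 3-j factors differ between A and B.
A: triangle coeff Δ(3,1,4) = 1/252; Σ_t [0,0]: t=0:+1/96 = 1/96; (3j)²=5/84 [(3 1 4; -1 -1 2)], sign=+1
B: triangle coeff Δ(3,1,4) = 1/252; Σ_t [0,0]: t=0:+1/36 = 1/36; (3j)²=4/63 [(3 1 4; 0 0 0)], sign=+1
I_A²/I_B² = (5/84)/(4/63) = 15/16

15/16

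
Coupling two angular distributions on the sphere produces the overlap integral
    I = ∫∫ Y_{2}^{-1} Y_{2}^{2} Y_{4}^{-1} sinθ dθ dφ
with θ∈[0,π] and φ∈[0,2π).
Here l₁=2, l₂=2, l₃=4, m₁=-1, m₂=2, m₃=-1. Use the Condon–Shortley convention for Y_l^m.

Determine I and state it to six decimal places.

-0.090112

m-sum 0 ✓  L=8 even ✓  0≤4≤4 ✓
Π(2lᵢ+1) = 5×5×9 = 225
triangle coeff Δ(2,2,4) = 1/630
Σ_t [0,0]: t=0:+1/16 = 1/16
(3j)²=2/35 [(2 2 4; 0 0 0)], sign=+1
Σ_t [0,0]: t=0:+1/144 = 1/144
(3j)²=1/126 [(2 2 4; -1 2 -1)], sign=-1
⇒ 4πI² = 5/49
I = (-1)√(5/49/(4π)) = -0.09011188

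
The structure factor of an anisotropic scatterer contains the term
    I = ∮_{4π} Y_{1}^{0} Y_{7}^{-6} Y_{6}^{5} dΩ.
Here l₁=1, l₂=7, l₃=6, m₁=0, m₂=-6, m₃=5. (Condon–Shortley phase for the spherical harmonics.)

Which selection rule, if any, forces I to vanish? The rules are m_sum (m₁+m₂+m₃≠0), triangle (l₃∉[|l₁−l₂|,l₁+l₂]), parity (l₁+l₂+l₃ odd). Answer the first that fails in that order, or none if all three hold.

azimuthal sum: 0 − 6 + 5 = -1  ✗
6 ≤ 6 ≤ 8 (triangle on l)
L = 1 + 7 + 6 = 14 (even)

m_sum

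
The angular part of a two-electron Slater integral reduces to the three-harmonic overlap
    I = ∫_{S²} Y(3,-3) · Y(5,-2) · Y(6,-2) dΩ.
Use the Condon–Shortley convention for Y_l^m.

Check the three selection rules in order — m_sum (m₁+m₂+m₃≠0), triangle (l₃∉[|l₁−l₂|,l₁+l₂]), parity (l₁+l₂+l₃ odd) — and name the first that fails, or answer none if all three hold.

m₁+m₂+m₃ = -3 − 2 − 2 = -7  ✗
triangle: |3−5|=2 ≤ l₃=6 ≤ 3+5=8
parity: l₁+l₂+l₃ = 14 is even

m_sum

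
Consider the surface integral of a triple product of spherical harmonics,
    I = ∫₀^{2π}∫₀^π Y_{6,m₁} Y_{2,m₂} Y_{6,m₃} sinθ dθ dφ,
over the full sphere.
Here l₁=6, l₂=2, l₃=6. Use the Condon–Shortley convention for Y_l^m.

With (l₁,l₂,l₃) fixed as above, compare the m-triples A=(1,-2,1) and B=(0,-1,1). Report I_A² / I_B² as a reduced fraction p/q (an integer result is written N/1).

Same 6,2,6: normalisation and zero-m 3j drop out of the ratio.
A: Δ: 2! 10! 2! / 15! → 1/90090; sum: t=0:+1/57600 = 1/57600; 3j²(6 2 6; 1 -2 1) = Δ·Π!·Σ² = 21/715  (sign -1)
B: Δ: 2! 10! 2! / 15! → 1/90090; sum: t=0:+1/34560 t=1:−1/28800 = -1/172800; 3j²(6 2 6; 0 -1 1) = Δ·Π!·Σ² = 1/1430  (sign +1)
I_A²/I_B² = (21/715)/(1/1430) = 42/1

42/1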